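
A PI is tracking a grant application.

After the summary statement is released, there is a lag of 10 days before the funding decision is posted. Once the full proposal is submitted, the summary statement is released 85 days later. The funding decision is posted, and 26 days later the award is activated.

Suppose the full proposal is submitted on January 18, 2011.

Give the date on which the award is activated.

May 19, 2011

The full proposal is submitted: Jan 18, 2011.
The summary statement is released: Jan 18, 2011 + 85 days = Apr 13, 2011.
The funding decision is posted: Apr 13, 2011 + 10 days = Apr 23, 2011.
The award is activated: Apr 23, 2011 + 26 days = May 19, 2011.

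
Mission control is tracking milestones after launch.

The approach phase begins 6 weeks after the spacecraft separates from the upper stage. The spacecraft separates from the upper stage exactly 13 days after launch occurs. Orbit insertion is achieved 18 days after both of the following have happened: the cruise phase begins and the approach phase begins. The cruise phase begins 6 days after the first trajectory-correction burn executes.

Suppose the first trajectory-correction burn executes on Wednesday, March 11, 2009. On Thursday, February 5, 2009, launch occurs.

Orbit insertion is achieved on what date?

The first trajectory-correction burn executes: Mar 11, 2009.
The cruise phase begins: Mar 11, 2009 + 6 days = Mar 17, 2009.
Launch occurs: Feb 5, 2009.
The spacecraft separates from the upper stage: Feb 5, 2009 + 13 days = Feb 18, 2009.
The approach phase begins: Feb 18, 2009 + 6 weeks = Apr 1, 2009.
Both prerequisites met — the cruise phase begins (Mar 17, 2009), the approach phase begins (Apr 1, 2009); the later is Apr 1, 2009.
Orbit insertion is achieved: Apr 1, 2009 + 18 days = Apr 19, 2009.

Sunday, April 19, 2009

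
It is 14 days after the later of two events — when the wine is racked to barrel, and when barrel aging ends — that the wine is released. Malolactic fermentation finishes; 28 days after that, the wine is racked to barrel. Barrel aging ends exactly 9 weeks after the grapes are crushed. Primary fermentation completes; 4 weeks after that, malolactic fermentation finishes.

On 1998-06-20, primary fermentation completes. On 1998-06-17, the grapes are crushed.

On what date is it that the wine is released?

1998-09-02

Primary fermentation completes: Jun 20, 1998.
Malolactic fermentation finishes: Jun 20, 1998 + 4 weeks = Jul 18, 1998.
The wine is racked to barrel: Jul 18, 1998 + 28 days = Aug 15, 1998.
The grapes are crushed: Jun 17, 1998.
Barrel aging ends: Jun 17, 1998 + 9 weeks = Aug 19, 1998.
Both prerequisites met — the wine is racked to barrel (Aug 15, 1998), barrel aging ends (Aug 19, 1998); the later is Aug 19, 1998.
The wine is released: Aug 19, 1998 + 14 days = Sep 2, 1998.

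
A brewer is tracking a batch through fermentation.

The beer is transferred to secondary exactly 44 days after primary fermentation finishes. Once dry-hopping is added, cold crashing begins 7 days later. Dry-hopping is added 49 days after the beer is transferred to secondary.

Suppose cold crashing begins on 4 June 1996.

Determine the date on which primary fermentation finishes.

25 February 1996

Cold crashing begins: Jun 4, 1996.
Dry-hopping is added: Jun 4, 1996 − 7 days = May 28, 1996.
The beer is transferred to secondary: May 28, 1996 − 49 days = Apr 9, 1996.
Primary fermentation finishes: Apr 9, 1996 − 44 days = Feb 25, 1996.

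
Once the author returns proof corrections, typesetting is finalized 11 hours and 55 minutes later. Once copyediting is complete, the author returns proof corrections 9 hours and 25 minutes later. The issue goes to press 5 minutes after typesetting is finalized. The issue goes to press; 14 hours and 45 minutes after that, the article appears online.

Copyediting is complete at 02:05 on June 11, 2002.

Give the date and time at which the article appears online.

Copyediting is complete: 02:05 Jun 11, 2002.
The author returns proof corrections: 02:05 Jun 11, 2002 + 9h25m = 11:30 Jun 11, 2002.
Typesetting is finalized: 11:30 Jun 11, 2002 + 11h55m = 23:25 Jun 11, 2002.
The issue goes to press: 23:25 Jun 11, 2002 + 5m = 23:30 Jun 11, 2002.
The article appears online: 23:30 Jun 11, 2002 + 14h45m = 14:15 Jun 12, 2002.

14:15 on June 12, 2002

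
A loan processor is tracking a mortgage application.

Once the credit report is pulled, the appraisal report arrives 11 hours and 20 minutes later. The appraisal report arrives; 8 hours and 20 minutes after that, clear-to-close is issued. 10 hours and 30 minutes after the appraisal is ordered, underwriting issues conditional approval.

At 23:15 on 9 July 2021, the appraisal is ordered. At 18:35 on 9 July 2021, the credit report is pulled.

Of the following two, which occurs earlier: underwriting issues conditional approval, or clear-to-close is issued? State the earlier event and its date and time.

The appraisal is ordered: 23:15 Jul 9, 2021.
Underwriting issues conditional approval: 23:15 Jul 9, 2021 + 10h30m = 09:45 Jul 10, 2021.
The credit report is pulled: 18:35 Jul 9, 2021.
The appraisal report arrives: 18:35 Jul 9, 2021 + 11h20m = 05:55 Jul 10, 2021.
Clear-to-close is issued: 05:55 Jul 10, 2021 + 8h20m = 14:15 Jul 10, 2021.
Comparing: underwriting issues conditional approval at 09:45 Jul 10, 2021 vs clear-to-close is issued at 14:15 Jul 10, 2021. Earlier: underwriting issues conditional approval.

Underwriting issues conditional approval — 09:45 on 10 July 2021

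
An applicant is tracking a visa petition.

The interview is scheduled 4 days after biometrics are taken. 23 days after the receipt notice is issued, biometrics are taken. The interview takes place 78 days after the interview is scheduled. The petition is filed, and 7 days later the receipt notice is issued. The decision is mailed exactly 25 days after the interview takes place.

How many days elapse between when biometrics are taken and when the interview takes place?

82 days

Causal path: biometrics are taken → the interview is scheduled → the interview takes place.
Total delay along the path: 4 + 78 = 82 days.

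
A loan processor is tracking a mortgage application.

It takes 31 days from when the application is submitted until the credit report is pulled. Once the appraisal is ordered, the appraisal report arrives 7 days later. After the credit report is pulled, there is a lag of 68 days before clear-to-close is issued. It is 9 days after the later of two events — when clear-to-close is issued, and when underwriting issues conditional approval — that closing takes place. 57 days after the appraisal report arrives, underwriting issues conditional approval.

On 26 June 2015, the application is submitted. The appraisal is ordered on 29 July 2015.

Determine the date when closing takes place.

The application is submitted: Jun 26, 2015.
The credit report is pulled: Jun 26, 2015 + 31 days = Jul 27, 2015.
Clear-to-close is issued: Jul 27, 2015 + 68 days = Oct 3, 2015.
The appraisal is ordered: Jul 29, 2015.
The appraisal report arrives: Jul 29, 2015 + 7 days = Aug 5, 2015.
Underwriting issues conditional approval: Aug 5, 2015 + 57 days = Oct 1, 2015.
Both prerequisites met — clear-to-close is issued (Oct 3, 2015), underwriting issues conditional approval (Oct 1, 2015); the later is Oct 3, 2015.
Closing takes place: Oct 3, 2015 + 9 days = Oct 12, 2015.

12 October 2015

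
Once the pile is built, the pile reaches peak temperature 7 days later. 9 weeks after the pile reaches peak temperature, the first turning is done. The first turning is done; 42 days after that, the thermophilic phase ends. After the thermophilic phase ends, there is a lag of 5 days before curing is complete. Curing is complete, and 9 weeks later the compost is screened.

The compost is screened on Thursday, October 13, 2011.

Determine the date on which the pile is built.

The compost is screened: Oct 13, 2011.
Curing is complete: Oct 13, 2011 − 9 weeks = Aug 11, 2011.
The thermophilic phase ends: Aug 11, 2011 − 5 days = Aug 6, 2011.
The first turning is done: Aug 6, 2011 − 42 days = Jun 25, 2011.
The pile reaches peak temperature: Jun 25, 2011 − 9 weeks = Apr 23, 2011.
The pile is built: Apr 23, 2011 − 7 days = Apr 16, 2011.

Saturday, April 16, 2011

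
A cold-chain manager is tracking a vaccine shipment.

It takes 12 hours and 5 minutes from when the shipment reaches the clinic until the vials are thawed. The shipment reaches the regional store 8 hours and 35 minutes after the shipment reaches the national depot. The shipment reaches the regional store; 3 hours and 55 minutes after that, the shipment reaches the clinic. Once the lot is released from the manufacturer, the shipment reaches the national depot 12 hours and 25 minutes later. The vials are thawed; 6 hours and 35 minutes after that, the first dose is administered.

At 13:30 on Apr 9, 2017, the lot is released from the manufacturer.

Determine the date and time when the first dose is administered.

09:05 on Apr 11, 2017

The lot is released from the manufacturer: 13:30 Apr 9, 2017.
The shipment reaches the national depot: 13:30 Apr 9, 2017 + 12h25m = 01:55 Apr 10, 2017.
The shipment reaches the regional store: 01:55 Apr 10, 2017 + 8h35m = 10:30 Apr 10, 2017.
The shipment reaches the clinic: 10:30 Apr 10, 2017 + 3h55m = 14:25 Apr 10, 2017.
The vials are thawed: 14:25 Apr 10, 2017 + 12h05m = 02:30 Apr 11, 2017.
The first dose is administered: 02:30 Apr 11, 2017 + 6h35m = 09:05 Apr 11, 2017.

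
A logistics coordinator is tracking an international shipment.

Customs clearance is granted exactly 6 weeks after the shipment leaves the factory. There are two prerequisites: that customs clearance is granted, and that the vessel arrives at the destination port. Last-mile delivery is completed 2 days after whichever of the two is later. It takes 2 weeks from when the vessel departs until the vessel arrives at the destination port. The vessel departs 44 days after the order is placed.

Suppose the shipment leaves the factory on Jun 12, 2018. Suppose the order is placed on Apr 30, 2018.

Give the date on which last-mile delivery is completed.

The shipment leaves the factory: Jun 12, 2018.
Customs clearance is granted: Jun 12, 2018 + 6 weeks = Jul 24, 2018.
The order is placed: Apr 30, 2018.
The vessel departs: Apr 30, 2018 + 44 days = Jun 13, 2018.
The vessel arrives at the destination port: Jun 13, 2018 + 2 weeks = Jun 27, 2018.
Both prerequisites met — customs clearance is granted (Jul 24, 2018), the vessel arrives at the destination port (Jun 27, 2018); the later is Jul 24, 2018.
Last-mile delivery is completed: Jul 24, 2018 + 2 days = Jul 26, 2018.

Jul 26, 2018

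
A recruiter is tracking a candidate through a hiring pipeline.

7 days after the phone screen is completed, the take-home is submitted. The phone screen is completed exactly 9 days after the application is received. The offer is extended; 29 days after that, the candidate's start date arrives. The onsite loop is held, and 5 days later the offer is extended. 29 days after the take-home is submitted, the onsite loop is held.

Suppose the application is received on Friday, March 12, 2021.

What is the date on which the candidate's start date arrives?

The application is received: Mar 12, 2021.
The phone screen is completed: Mar 12, 2021 + 9 days = Mar 21, 2021.
The take-home is submitted: Mar 21, 2021 + 7 days = Mar 28, 2021.
The onsite loop is held: Mar 28, 2021 + 29 days = Apr 26, 2021.
The offer is extended: Apr 26, 2021 + 5 days = May 1, 2021.
The candidate's start date arrives: May 1, 2021 + 29 days = May 30, 2021.

Sunday, May 30, 2021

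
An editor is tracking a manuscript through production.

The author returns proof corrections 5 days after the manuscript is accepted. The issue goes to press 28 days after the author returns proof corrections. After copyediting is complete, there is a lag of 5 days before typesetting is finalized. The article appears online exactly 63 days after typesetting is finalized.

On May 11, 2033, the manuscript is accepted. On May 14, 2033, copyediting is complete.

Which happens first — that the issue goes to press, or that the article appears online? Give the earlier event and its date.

The issue goes to press — June 13, 2033

The manuscript is accepted: May 11, 2033.
The author returns proof corrections: May 11, 2033 + 5 days = May 16, 2033.
The issue goes to press: May 16, 2033 + 28 days = Jun 13, 2033.
Copyediting is complete: May 14, 2033.
Typesetting is finalized: May 14, 2033 + 5 days = May 19, 2033.
The article appears online: May 19, 2033 + 63 days = Jul 21, 2033.
Comparing: the issue goes to press on Jun 13, 2033 vs the article appears online on Jul 21, 2033. Earlier: the issue goes to press.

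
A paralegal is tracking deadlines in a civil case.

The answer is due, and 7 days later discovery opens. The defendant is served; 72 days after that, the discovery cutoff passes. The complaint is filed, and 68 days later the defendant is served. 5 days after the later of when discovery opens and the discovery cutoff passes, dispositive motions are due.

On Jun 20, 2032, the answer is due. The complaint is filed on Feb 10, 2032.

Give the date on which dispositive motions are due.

Jul 4, 2032

The answer is due: Jun 20, 2032.
Discovery opens: Jun 20, 2032 + 7 days = Jun 27, 2032.
The complaint is filed: Feb 10, 2032.
The defendant is served: Feb 10, 2032 + 68 days = Apr 18, 2032.
The discovery cutoff passes: Apr 18, 2032 + 72 days = Jun 29, 2032.
Both prerequisites met — discovery opens (Jun 27, 2032), the discovery cutoff passes (Jun 29, 2032); the later is Jun 29, 2032.
Dispositive motions are due: Jun 29, 2032 + 5 days = Jul 4, 2032.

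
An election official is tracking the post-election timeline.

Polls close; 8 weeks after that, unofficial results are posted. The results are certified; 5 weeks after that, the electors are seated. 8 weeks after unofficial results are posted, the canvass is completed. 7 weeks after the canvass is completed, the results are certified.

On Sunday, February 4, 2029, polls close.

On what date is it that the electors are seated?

Sunday, August 19, 2029

Polls close: Feb 4, 2029.
Unofficial results are posted: Feb 4, 2029 + 8 weeks = Apr 1, 2029.
The canvass is completed: Apr 1, 2029 + 8 weeks = May 27, 2029.
The results are certified: May 27, 2029 + 7 weeks = Jul 15, 2029.
The electors are seated: Jul 15, 2029 + 5 weeks = Aug 19, 2029.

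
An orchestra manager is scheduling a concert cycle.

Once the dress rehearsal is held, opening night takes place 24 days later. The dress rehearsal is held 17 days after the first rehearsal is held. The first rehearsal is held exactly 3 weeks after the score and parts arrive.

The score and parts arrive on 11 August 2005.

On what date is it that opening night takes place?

The score and parts arrive: Aug 11, 2005.
The first rehearsal is held: Aug 11, 2005 + 3 weeks = Sep 1, 2005.
The dress rehearsal is held: Sep 1, 2005 + 17 days = Sep 18, 2005.
Opening night takes place: Sep 18, 2005 + 24 days = Oct 12, 2005.

12 October 2005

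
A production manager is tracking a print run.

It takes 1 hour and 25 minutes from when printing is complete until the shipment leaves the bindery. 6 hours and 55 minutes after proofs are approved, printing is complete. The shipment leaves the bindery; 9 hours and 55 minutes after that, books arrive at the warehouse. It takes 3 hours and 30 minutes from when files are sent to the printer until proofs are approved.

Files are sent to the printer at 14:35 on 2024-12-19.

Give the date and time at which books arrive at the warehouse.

12:20 on 2024-12-20

Files are sent to the printer: 14:35 Dec 19, 2024.
Proofs are approved: 14:35 Dec 19, 2024 + 3h30m = 18:05 Dec 19, 2024.
Printing is complete: 18:05 Dec 19, 2024 + 6h55m = 01:00 Dec 20, 2024.
The shipment leaves the bindery: 01:00 Dec 20, 2024 + 1h25m = 02:25 Dec 20, 2024.
Books arrive at the warehouse: 02:25 Dec 20, 2024 + 9h55m = 12:20 Dec 20, 2024.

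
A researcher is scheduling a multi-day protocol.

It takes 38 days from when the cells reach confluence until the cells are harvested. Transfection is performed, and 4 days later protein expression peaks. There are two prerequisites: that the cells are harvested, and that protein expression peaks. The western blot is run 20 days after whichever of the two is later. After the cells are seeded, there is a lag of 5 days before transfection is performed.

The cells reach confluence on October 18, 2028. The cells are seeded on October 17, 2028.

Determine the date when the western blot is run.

December 15, 2028

The cells reach confluence: Oct 18, 2028.
The cells are harvested: Oct 18, 2028 + 38 days = Nov 25, 2028.
The cells are seeded: Oct 17, 2028.
Transfection is performed: Oct 17, 2028 + 5 days = Oct 22, 2028.
Protein expression peaks: Oct 22, 2028 + 4 days = Oct 26, 2028.
Both prerequisites met — the cells are harvested (Nov 25, 2028), protein expression peaks (Oct 26, 2028); the later is Nov 25, 2028.
The western blot is run: Nov 25, 2028 + 20 days = Dec 15, 2028.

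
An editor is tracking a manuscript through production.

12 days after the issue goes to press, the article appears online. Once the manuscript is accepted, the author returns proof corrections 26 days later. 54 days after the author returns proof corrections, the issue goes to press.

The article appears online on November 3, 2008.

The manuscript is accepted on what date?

The article appears online: Nov 3, 2008.
The issue goes to press: Nov 3, 2008 − 12 days = Oct 22, 2008.
The author returns proof corrections: Oct 22, 2008 − 54 days = Aug 29, 2008.
The manuscript is accepted: Aug 29, 2008 − 26 days = Aug 3, 2008.

August 3, 2008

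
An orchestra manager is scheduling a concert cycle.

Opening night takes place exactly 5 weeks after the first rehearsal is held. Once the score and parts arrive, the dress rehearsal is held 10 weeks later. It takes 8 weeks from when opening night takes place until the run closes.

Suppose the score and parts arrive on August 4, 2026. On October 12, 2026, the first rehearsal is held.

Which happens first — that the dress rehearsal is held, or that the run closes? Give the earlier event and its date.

The score and parts arrive: Aug 4, 2026.
The dress rehearsal is held: Aug 4, 2026 + 10 weeks = Oct 13, 2026.
The first rehearsal is held: Oct 12, 2026.
Opening night takes place: Oct 12, 2026 + 5 weeks = Nov 16, 2026.
The run closes: Nov 16, 2026 + 8 weeks = Jan 11, 2027.
Comparing: the dress rehearsal is held on Oct 13, 2026 vs the run closes on Jan 11, 2027. Earlier: the dress rehearsal is held.

The dress rehearsal is held — October 13, 2026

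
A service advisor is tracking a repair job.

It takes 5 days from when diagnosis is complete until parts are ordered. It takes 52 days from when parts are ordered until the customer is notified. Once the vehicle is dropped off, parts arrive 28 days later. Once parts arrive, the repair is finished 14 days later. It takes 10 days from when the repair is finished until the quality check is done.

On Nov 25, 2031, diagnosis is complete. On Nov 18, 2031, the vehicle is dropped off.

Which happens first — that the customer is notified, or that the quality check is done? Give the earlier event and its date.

The quality check is done — Jan 9, 2032

Diagnosis is complete: Nov 25, 2031.
Parts are ordered: Nov 25, 2031 + 5 days = Nov 30, 2031.
The customer is notified: Nov 30, 2031 + 52 days = Jan 21, 2032.
The vehicle is dropped off: Nov 18, 2031.
Parts arrive: Nov 18, 2031 + 28 days = Dec 16, 2031.
The repair is finished: Dec 16, 2031 + 14 days = Dec 30, 2031.
The quality check is done: Dec 30, 2031 + 10 days = Jan 9, 2032.
Comparing: the customer is notified on Jan 21, 2032 vs the quality check is done on Jan 9, 2032. Earlier: the quality check is done.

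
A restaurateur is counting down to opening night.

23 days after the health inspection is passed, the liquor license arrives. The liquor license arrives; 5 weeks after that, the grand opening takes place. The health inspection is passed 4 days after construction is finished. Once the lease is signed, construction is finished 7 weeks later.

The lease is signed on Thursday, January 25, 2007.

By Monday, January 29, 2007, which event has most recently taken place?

The lease is signed

The lease is signed: Jan 25, 2007.
Construction is finished: Jan 25, 2007 + 7 weeks = Mar 15, 2007.
The health inspection is passed: Mar 15, 2007 + 4 days = Mar 19, 2007.
The liquor license arrives: Mar 19, 2007 + 23 days = Apr 11, 2007.
The grand opening takes place: Apr 11, 2007 + 5 weeks = May 16, 2007.
Jan 29, 2007 falls between when the lease is signed (Jan 25, 2007) and when construction is finished (Mar 15, 2007).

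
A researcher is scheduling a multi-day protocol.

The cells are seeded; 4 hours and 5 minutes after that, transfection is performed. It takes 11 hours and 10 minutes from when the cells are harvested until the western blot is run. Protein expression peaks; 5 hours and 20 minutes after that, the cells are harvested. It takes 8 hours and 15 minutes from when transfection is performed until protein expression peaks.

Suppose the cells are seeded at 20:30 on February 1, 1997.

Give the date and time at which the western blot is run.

The cells are seeded: 20:30 Feb 1, 1997.
Transfection is performed: 20:30 Feb 1, 1997 + 4h05m = 00:35 Feb 2, 1997.
Protein expression peaks: 00:35 Feb 2, 1997 + 8h15m = 08:50 Feb 2, 1997.
The cells are harvested: 08:50 Feb 2, 1997 + 5h20m = 14:10 Feb 2, 1997.
The western blot is run: 14:10 Feb 2, 1997 + 11h10m = 01:20 Feb 3, 1997.

01:20 on February 3, 1997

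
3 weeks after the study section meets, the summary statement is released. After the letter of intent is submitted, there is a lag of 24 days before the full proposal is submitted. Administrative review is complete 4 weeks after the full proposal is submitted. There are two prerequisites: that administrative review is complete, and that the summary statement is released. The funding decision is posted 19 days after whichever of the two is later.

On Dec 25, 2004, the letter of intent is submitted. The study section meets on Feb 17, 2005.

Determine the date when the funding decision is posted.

The letter of intent is submitted: Dec 25, 2004.
The full proposal is submitted: Dec 25, 2004 + 24 days = Jan 18, 2005.
Administrative review is complete: Jan 18, 2005 + 4 weeks = Feb 15, 2005.
The study section meets: Feb 17, 2005.
The summary statement is released: Feb 17, 2005 + 3 weeks = Mar 10, 2005.
Both prerequisites met — administrative review is complete (Feb 15, 2005), the summary statement is released (Mar 10, 2005); the later is Mar 10, 2005.
The funding decision is posted: Mar 10, 2005 + 19 days = Mar 29, 2005.

Mar 29, 2005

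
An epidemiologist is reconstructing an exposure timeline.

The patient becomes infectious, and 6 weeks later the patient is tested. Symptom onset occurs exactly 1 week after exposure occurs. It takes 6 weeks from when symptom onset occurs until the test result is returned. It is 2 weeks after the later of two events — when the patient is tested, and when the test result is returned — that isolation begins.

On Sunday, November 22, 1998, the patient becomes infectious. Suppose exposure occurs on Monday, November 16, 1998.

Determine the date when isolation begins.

Monday, January 18, 1999

The patient becomes infectious: Nov 22, 1998.
The patient is tested: Nov 22, 1998 + 6 weeks = Jan 3, 1999.
Exposure occurs: Nov 16, 1998.
Symptom onset occurs: Nov 16, 1998 + 1 week = Nov 23, 1998.
The test result is returned: Nov 23, 1998 + 6 weeks = Jan 4, 1999.
Both prerequisites met — the patient is tested (Jan 3, 1999), the test result is returned (Jan 4, 1999); the later is Jan 4, 1999.
Isolation begins: Jan 4, 1999 + 2 weeks = Jan 18, 1999.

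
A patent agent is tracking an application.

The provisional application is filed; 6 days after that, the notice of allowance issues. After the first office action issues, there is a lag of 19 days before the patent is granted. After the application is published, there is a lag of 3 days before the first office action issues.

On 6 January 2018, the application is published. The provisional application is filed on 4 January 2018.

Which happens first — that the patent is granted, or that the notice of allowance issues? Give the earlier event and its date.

The application is published: Jan 6, 2018.
The first office action issues: Jan 6, 2018 + 3 days = Jan 9, 2018.
The patent is granted: Jan 9, 2018 + 19 days = Jan 28, 2018.
The provisional application is filed: Jan 4, 2018.
The notice of allowance issues: Jan 4, 2018 + 6 days = Jan 10, 2018.
Comparing: the patent is granted on Jan 28, 2018 vs the notice of allowance issues on Jan 10, 2018. Earlier: the notice of allowance issues.

The notice of allowance issues — 10 January 2018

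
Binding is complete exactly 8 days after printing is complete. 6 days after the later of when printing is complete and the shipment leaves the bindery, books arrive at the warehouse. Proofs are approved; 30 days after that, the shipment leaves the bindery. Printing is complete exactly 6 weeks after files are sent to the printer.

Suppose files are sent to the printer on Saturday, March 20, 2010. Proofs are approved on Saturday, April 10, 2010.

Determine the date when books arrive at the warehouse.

Sunday, May 16, 2010

Files are sent to the printer: Mar 20, 2010.
Printing is complete: Mar 20, 2010 + 6 weeks = May 1, 2010.
Proofs are approved: Apr 10, 2010.
The shipment leaves the bindery: Apr 10, 2010 + 30 days = May 10, 2010.
Both prerequisites met — printing is complete (May 1, 2010), the shipment leaves the bindery (May 10, 2010); the later is May 10, 2010.
Books arrive at the warehouse: May 10, 2010 + 6 days = May 16, 2010.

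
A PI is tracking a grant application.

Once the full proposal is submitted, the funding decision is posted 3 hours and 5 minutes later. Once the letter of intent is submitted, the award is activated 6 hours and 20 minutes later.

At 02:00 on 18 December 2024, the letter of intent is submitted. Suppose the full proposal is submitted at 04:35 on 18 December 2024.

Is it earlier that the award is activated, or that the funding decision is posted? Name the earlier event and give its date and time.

The letter of intent is submitted: 02:00 Dec 18, 2024.
The award is activated: 02:00 Dec 18, 2024 + 6h20m = 08:20 Dec 18, 2024.
The full proposal is submitted: 04:35 Dec 18, 2024.
The funding decision is posted: 04:35 Dec 18, 2024 + 3h05m = 07:40 Dec 18, 2024.
Comparing: the award is activated at 08:20 Dec 18, 2024 vs the funding decision is posted at 07:40 Dec 18, 2024. Earlier: the funding decision is posted.

The funding decision is posted — 07:40 on 18 December 2024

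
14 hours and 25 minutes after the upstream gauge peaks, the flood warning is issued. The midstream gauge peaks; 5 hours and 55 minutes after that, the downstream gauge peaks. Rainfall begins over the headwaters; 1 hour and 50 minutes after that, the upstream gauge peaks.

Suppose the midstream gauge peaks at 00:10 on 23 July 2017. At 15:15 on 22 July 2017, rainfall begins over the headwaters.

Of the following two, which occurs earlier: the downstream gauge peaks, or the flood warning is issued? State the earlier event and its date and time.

The downstream gauge peaks — 06:05 on 23 July 2017

The midstream gauge peaks: 00:10 Jul 23, 2017.
The downstream gauge peaks: 00:10 Jul 23, 2017 + 5h55m = 06:05 Jul 23, 2017.
Rainfall begins over the headwaters: 15:15 Jul 22, 2017.
The upstream gauge peaks: 15:15 Jul 22, 2017 + 1h50m = 17:05 Jul 22, 2017.
The flood warning is issued: 17:05 Jul 22, 2017 + 14h25m = 07:30 Jul 23, 2017.
Comparing: the downstream gauge peaks at 06:05 Jul 23, 2017 vs the flood warning is issued at 07:30 Jul 23, 2017. Earlier: the downstream gauge peaks.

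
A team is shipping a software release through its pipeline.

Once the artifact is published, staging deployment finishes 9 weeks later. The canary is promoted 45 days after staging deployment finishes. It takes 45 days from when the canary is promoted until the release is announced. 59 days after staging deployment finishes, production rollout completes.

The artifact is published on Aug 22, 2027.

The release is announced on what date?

The artifact is published: Aug 22, 2027.
Staging deployment finishes: Aug 22, 2027 + 9 weeks = Oct 24, 2027.
The canary is promoted: Oct 24, 2027 + 45 days = Dec 8, 2027.
The release is announced: Dec 8, 2027 + 45 days = Jan 22, 2028.

Jan 22, 2028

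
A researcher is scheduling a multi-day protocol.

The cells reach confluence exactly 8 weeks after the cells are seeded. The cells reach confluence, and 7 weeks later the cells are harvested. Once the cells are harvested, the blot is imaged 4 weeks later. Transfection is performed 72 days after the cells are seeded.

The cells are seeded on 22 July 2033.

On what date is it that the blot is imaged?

The cells are seeded: Jul 22, 2033.
The cells reach confluence: Jul 22, 2033 + 8 weeks = Sep 16, 2033.
The cells are harvested: Sep 16, 2033 + 7 weeks = Nov 4, 2033.
The blot is imaged: Nov 4, 2033 + 4 weeks = Dec 2, 2033.

2 December 2033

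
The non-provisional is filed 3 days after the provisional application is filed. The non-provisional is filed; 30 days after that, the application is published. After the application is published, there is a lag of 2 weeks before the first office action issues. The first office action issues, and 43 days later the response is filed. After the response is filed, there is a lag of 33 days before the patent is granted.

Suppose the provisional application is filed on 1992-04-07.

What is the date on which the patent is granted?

1992-08-08

The provisional application is filed: Apr 7, 1992.
The non-provisional is filed: Apr 7, 1992 + 3 days = Apr 10, 1992.
The application is published: Apr 10, 1992 + 30 days = May 10, 1992.
The first office action issues: May 10, 1992 + 2 weeks = May 24, 1992.
The response is filed: May 24, 1992 + 43 days = Jul 6, 1992.
The patent is granted: Jul 6, 1992 + 33 days = Aug 8, 1992.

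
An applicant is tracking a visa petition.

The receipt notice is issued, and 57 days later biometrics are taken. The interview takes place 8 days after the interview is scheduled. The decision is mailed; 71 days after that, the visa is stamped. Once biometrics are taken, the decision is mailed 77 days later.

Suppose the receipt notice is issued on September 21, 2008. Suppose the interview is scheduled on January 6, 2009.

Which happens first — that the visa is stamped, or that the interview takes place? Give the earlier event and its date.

The receipt notice is issued: Sep 21, 2008.
Biometrics are taken: Sep 21, 2008 + 57 days = Nov 17, 2008.
The decision is mailed: Nov 17, 2008 + 77 days = Feb 2, 2009.
The visa is stamped: Feb 2, 2009 + 71 days = Apr 14, 2009.
The interview is scheduled: Jan 6, 2009.
The interview takes place: Jan 6, 2009 + 8 days = Jan 14, 2009.
Comparing: the visa is stamped on Apr 14, 2009 vs the interview takes place on Jan 14, 2009. Earlier: the interview takes place.

The interview takes place — January 14, 2009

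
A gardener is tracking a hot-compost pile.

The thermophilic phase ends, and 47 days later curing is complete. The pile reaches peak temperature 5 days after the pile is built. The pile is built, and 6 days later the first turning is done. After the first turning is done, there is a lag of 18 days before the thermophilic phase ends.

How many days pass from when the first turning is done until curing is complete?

Causal path: the first turning is done → the thermophilic phase ends → curing is complete.
Total delay along the path: 18 + 47 = 65 days.

65 days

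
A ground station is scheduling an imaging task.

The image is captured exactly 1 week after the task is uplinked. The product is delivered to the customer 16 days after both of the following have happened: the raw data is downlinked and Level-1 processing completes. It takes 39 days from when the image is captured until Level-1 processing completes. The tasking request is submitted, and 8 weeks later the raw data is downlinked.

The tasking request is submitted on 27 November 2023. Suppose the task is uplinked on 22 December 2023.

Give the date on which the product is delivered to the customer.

The tasking request is submitted: Nov 27, 2023.
The raw data is downlinked: Nov 27, 2023 + 8 weeks = Jan 22, 2024.
The task is uplinked: Dec 22, 2023.
The image is captured: Dec 22, 2023 + 1 week = Dec 29, 2023.
Level-1 processing completes: Dec 29, 2023 + 39 days = Feb 6, 2024.
Both prerequisites met — the raw data is downlinked (Jan 22, 2024), Level-1 processing completes (Feb 6, 2024); the later is Feb 6, 2024.
The product is delivered to the customer: Feb 6, 2024 + 16 days = Feb 22, 2024.

22 February 2024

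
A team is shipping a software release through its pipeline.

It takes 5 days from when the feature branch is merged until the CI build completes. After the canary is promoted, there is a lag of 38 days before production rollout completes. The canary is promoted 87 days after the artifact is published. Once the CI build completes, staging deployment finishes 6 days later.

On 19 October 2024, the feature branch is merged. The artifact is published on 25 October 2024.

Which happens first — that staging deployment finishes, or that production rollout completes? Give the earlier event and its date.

Staging deployment finishes — 30 October 2024

The feature branch is merged: Oct 19, 2024.
The CI build completes: Oct 19, 2024 + 5 days = Oct 24, 2024.
Staging deployment finishes: Oct 24, 2024 + 6 days = Oct 30, 2024.
The artifact is published: Oct 25, 2024.
The canary is promoted: Oct 25, 2024 + 87 days = Jan 20, 2025.
Production rollout completes: Jan 20, 2025 + 38 days = Feb 27, 2025.
Comparing: staging deployment finishes on Oct 30, 2024 vs production rollout completes on Feb 27, 2025. Earlier: staging deployment finishes.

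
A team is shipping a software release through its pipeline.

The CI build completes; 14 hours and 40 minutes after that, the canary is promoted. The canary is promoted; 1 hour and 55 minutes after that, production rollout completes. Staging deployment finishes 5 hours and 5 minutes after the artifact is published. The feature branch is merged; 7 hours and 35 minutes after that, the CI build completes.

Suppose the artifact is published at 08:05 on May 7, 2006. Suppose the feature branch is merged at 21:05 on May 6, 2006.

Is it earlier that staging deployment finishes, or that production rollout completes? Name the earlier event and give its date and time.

Staging deployment finishes — 13:10 on May 7, 2006

The artifact is published: 08:05 May 7, 2006.
Staging deployment finishes: 08:05 May 7, 2006 + 5h05m = 13:10 May 7, 2006.
The feature branch is merged: 21:05 May 6, 2006.
The CI build completes: 21:05 May 6, 2006 + 7h35m = 04:40 May 7, 2006.
The canary is promoted: 04:40 May 7, 2006 + 14h40m = 19:20 May 7, 2006.
Production rollout completes: 19:20 May 7, 2006 + 1h55m = 21:15 May 7, 2006.
Comparing: staging deployment finishes at 13:10 May 7, 2006 vs production rollout completes at 21:15 May 7, 2006. Earlier: staging deployment finishes.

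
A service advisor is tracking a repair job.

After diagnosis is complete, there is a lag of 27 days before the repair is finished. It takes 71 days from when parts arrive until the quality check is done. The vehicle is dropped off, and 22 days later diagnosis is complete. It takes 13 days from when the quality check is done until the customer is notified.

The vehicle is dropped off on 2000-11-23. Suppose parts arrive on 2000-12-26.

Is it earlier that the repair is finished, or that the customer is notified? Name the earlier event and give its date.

The repair is finished — 2001-01-11

The vehicle is dropped off: Nov 23, 2000.
Diagnosis is complete: Nov 23, 2000 + 22 days = Dec 15, 2000.
The repair is finished: Dec 15, 2000 + 27 days = Jan 11, 2001.
Parts arrive: Dec 26, 2000.
The quality check is done: Dec 26, 2000 + 71 days = Mar 7, 2001.
The customer is notified: Mar 7, 2001 + 13 days = Mar 20, 2001.
Comparing: the repair is finished on Jan 11, 2001 vs the customer is notified on Mar 20, 2001. Earlier: the repair is finished.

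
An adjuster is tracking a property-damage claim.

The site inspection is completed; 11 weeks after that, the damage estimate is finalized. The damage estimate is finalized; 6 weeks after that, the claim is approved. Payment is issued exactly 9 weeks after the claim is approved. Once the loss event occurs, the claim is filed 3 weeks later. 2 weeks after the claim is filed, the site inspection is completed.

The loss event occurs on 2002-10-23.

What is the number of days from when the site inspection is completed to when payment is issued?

182 days

Causal path: the site inspection is completed → the damage estimate is finalized → the claim is approved → payment is issued.
Total delay along the path: 11 + 6 + 9 weeks = 26 weeks = 182 days.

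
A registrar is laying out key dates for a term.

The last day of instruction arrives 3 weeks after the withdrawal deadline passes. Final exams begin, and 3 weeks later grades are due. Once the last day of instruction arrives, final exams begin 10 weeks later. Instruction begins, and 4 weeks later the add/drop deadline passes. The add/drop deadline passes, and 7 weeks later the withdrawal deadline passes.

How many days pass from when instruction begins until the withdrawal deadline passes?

77 days

Causal path: instruction begins → the add/drop deadline passes → the withdrawal deadline passes.
Total delay along the path: 4 + 7 weeks = 11 weeks = 77 days.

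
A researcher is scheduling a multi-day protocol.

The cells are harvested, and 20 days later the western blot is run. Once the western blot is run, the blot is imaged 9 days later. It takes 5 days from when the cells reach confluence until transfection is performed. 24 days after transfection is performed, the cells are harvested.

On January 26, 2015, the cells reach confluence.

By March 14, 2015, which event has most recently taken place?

The cells reach confluence: Jan 26, 2015.
Transfection is performed: Jan 26, 2015 + 5 days = Jan 31, 2015.
The cells are harvested: Jan 31, 2015 + 24 days = Feb 24, 2015.
The western blot is run: Feb 24, 2015 + 20 days = Mar 16, 2015.
The blot is imaged: Mar 16, 2015 + 9 days = Mar 25, 2015.
Mar 14, 2015 falls between when the cells are harvested (Feb 24, 2015) and when the western blot is run (Mar 16, 2015).

The cells are harvested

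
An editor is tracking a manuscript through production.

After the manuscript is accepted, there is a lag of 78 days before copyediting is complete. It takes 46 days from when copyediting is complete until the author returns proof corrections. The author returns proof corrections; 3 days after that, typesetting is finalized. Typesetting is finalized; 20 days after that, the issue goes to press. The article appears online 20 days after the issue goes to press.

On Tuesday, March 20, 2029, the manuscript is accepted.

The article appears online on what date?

The manuscript is accepted: Mar 20, 2029.
Copyediting is complete: Mar 20, 2029 + 78 days = Jun 6, 2029.
The author returns proof corrections: Jun 6, 2029 + 46 days = Jul 22, 2029.
Typesetting is finalized: Jul 22, 2029 + 3 days = Jul 25, 2029.
The issue goes to press: Jul 25, 2029 + 20 days = Aug 14, 2029.
The article appears online: Aug 14, 2029 + 20 days = Sep 3, 2029.

Monday, September 3, 2029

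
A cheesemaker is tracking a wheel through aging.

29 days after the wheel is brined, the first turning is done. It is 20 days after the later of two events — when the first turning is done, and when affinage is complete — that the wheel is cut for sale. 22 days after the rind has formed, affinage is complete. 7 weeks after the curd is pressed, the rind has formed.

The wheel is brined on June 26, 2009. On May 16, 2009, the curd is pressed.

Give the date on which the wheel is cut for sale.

The wheel is brined: Jun 26, 2009.
The first turning is done: Jun 26, 2009 + 29 days = Jul 25, 2009.
The curd is pressed: May 16, 2009.
The rind has formed: May 16, 2009 + 7 weeks = Jul 4, 2009.
Affinage is complete: Jul 4, 2009 + 22 days = Jul 26, 2009.
Both prerequisites met — the first turning is done (Jul 25, 2009), affinage is complete (Jul 26, 2009); the later is Jul 26, 2009.
The wheel is cut for sale: Jul 26, 2009 + 20 days = Aug 15, 2009.

August 15, 2009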